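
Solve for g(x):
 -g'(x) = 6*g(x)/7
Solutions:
 g(x) = C1*exp(-6*x/7)


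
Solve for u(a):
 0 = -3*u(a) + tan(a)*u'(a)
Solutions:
 u(a) = C1*sin(a)^3


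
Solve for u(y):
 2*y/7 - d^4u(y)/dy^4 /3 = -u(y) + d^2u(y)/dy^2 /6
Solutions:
 u(y) = C1*exp(-sqrt(6)*y/2) + C2*exp(sqrt(6)*y/2) + C3*sin(sqrt(2)*y) + C4*cos(sqrt(2)*y) - 2*y/7


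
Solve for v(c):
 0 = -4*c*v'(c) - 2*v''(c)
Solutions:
 v(c) = C1 + C2*erf(c)


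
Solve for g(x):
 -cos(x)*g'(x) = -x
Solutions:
 g(x) = C1 + Integral(x/cos(x), x)


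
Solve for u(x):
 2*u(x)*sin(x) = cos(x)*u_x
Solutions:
 u(x) = C1/cos(x)^2


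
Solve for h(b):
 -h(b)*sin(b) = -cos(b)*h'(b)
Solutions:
 h(b) = C1/cos(b)


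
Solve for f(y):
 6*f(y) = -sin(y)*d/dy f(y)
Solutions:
 f(y) = C1*(cos(y)^3 + 3*cos(y)^2 + 3*cos(y) + 1)/(cos(y)^3 - 3*cos(y)^2 + 3*cos(y) - 1)


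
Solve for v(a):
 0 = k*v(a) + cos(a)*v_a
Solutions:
 v(a) = C1*exp(k*(log(sin(a) - 1) - log(sin(a) + 1))/2)


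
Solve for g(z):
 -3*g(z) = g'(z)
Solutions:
 g(z) = C1*exp(-3*z)


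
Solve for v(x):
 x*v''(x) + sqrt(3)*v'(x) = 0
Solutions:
 v(x) = C1 + C2*x^(1 - sqrt(3))


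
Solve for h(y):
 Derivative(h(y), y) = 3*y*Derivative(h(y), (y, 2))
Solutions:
 h(y) = C1 + C2*y^(4/3)


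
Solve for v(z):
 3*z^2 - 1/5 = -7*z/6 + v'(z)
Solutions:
 v(z) = C1 + z^3 + 7*z^2/12 - z/5


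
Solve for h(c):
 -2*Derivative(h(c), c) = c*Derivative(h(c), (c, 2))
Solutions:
 h(c) = C1 + C2/c


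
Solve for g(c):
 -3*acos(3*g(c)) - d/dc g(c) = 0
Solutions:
 Integral(1/acos(3*_y), (_y, g(c))) = C1 - 3*c


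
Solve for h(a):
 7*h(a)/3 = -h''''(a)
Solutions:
 h(a) = (C1*sin(sqrt(2)*3^(3/4)*7^(1/4)*a/6) + C2*cos(sqrt(2)*3^(3/4)*7^(1/4)*a/6))*exp(-sqrt(2)*3^(3/4)*7^(1/4)*a/6) + (C3*sin(sqrt(2)*3^(3/4)*7^(1/4)*a/6) + C4*cos(sqrt(2)*3^(3/4)*7^(1/4)*a/6))*exp(sqrt(2)*3^(3/4)*7^(1/4)*a/6)


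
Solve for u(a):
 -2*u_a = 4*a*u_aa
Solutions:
 u(a) = C1 + C2*sqrt(a)


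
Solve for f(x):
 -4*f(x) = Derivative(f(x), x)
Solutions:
 f(x) = C1*exp(-4*x)


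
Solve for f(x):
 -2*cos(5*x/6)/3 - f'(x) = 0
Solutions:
 f(x) = C1 - 4*sin(5*x/6)/5


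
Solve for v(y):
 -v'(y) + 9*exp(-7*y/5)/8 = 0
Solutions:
 v(y) = C1 - 45*exp(-7*y/5)/56


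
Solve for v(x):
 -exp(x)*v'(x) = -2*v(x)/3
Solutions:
 v(x) = C1*exp(-2*exp(-x)/3)


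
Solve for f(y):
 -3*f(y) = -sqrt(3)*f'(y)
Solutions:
 f(y) = C1*exp(sqrt(3)*y)


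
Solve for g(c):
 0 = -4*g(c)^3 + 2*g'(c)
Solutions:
 g(c) = -sqrt(2)*sqrt(-1/(C1 + 2*c))/2
 g(c) = sqrt(2)*sqrt(-1/(C1 + 2*c))/2


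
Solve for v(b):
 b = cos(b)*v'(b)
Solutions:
 v(b) = C1 + Integral(b/cos(b), b)


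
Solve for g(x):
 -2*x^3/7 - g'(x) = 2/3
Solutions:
 g(x) = C1 - x^4/14 - 2*x/3


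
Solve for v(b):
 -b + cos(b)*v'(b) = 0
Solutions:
 v(b) = C1 + Integral(b/cos(b), b)


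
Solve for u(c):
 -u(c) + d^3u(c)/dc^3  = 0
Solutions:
 u(c) = C3*exp(c) + (C1*sin(sqrt(3)*c/2) + C2*cos(sqrt(3)*c/2))*exp(-c/2)


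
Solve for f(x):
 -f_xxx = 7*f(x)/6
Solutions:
 f(x) = C3*exp(-6^(2/3)*7^(1/3)*x/6) + (C1*sin(2^(2/3)*3^(1/6)*7^(1/3)*x/4) + C2*cos(2^(2/3)*3^(1/6)*7^(1/3)*x/4))*exp(6^(2/3)*7^(1/3)*x/12)


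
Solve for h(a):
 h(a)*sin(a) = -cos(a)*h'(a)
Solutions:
 h(a) = C1*cos(a)


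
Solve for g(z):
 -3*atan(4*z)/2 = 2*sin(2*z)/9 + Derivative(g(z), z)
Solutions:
 g(z) = C1 - 3*z*atan(4*z)/2 + 3*log(16*z^2 + 1)/16 + cos(2*z)/9


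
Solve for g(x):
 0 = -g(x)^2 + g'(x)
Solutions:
 g(x) = -1/(C1 + x)


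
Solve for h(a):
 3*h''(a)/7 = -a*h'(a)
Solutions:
 h(a) = C1 + C2*erf(sqrt(42)*a/6)


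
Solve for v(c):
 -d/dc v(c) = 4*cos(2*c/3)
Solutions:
 v(c) = C1 - 6*sin(2*c/3)


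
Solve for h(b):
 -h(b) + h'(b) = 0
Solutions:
 h(b) = C1*exp(b)


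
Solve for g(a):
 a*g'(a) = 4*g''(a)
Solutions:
 g(a) = C1 + C2*erfi(sqrt(2)*a/4)


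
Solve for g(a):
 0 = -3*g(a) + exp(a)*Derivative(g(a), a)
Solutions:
 g(a) = C1*exp(-3*exp(-a))


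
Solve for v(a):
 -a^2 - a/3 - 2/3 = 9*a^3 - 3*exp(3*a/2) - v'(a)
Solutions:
 v(a) = C1 + 9*a^4/4 + a^3/3 + a^2/6 + 2*a/3 - 2*exp(3*a/2)


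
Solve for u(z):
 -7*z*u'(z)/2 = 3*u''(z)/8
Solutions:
 u(z) = C1 + C2*erf(sqrt(42)*z/3)


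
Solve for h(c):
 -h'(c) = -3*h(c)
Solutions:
 h(c) = C1*exp(3*c)


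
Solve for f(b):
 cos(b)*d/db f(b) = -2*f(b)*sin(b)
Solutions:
 f(b) = C1*cos(b)^2


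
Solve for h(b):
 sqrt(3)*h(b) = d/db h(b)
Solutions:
 h(b) = C1*exp(sqrt(3)*b)


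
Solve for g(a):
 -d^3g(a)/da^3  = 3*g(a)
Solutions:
 g(a) = C3*exp(-3^(1/3)*a) + (C1*sin(3^(5/6)*a/2) + C2*cos(3^(5/6)*a/2))*exp(3^(1/3)*a/2)


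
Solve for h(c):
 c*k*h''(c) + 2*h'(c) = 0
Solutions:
 h(c) = C1 + c^(((re(k) - 2)*re(k) + im(k)^2)/(re(k)^2 + im(k)^2))*(C2*sin(2*log(c)*Abs(im(k))/(re(k)^2 + im(k)^2)) + C3*cos(2*log(c)*im(k)/(re(k)^2 + im(k)^2)))


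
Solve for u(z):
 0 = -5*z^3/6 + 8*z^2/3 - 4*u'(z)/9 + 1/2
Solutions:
 u(z) = C1 - 15*z^4/32 + 2*z^3 + 9*z/8


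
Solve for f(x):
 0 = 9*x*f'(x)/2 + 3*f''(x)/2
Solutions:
 f(x) = C1 + C2*erf(sqrt(6)*x/2)


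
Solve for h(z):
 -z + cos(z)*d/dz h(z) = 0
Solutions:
 h(z) = C1 + Integral(z/cos(z), z)


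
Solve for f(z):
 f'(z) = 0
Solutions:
 f(z) = C1


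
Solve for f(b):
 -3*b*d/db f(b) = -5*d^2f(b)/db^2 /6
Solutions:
 f(b) = C1 + C2*erfi(3*sqrt(5)*b/5)


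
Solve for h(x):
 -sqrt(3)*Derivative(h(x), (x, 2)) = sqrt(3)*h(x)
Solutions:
 h(x) = C1*sin(x) + C2*cos(x)


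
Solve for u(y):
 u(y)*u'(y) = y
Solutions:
 u(y) = -sqrt(C1 + y^2)
 u(y) = sqrt(C1 + y^2)


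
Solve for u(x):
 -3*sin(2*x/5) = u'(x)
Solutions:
 u(x) = C1 + 15*cos(2*x/5)/2


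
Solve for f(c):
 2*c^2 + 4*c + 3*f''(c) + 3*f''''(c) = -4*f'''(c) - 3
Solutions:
 f(c) = C1 + C2*c - c^4/18 + 2*c^3/27 - 7*c^2/54 + (C3*sin(sqrt(5)*c/3) + C4*cos(sqrt(5)*c/3))*exp(-2*c/3)


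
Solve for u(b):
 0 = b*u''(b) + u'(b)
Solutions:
 u(b) = C1 + C2*log(b)


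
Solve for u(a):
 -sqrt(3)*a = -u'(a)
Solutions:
 u(a) = C1 + sqrt(3)*a^2/2


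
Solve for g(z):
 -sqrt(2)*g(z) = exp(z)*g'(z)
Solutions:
 g(z) = C1*exp(sqrt(2)*exp(-z))


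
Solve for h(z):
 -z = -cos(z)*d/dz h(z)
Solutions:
 h(z) = C1 + Integral(z/cos(z), z)


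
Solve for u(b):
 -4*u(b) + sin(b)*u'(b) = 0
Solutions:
 u(b) = C1*(cos(b)^2 - 2*cos(b) + 1)/(cos(b)^2 + 2*cos(b) + 1)


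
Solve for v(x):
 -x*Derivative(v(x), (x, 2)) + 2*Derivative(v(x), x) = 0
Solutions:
 v(x) = C1 + C2*x^3


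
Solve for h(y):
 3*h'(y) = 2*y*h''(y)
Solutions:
 h(y) = C1 + C2*y^(5/2)


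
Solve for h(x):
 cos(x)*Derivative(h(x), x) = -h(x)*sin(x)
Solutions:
 h(x) = C1*cos(x)


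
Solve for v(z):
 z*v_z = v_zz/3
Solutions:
 v(z) = C1 + C2*erfi(sqrt(6)*z/2)


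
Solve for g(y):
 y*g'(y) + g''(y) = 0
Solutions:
 g(y) = C1 + C2*erf(sqrt(2)*y/2)


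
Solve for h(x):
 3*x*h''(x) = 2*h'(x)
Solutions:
 h(x) = C1 + C2*x^(5/3)


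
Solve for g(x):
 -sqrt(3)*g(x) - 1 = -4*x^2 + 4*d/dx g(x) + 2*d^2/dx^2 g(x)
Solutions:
 g(x) = C1*exp(x*(-1 + sqrt(2)*sqrt(2 - sqrt(3))/2)) + C2*exp(-x*(sqrt(2)*sqrt(2 - sqrt(3))/2 + 1)) + 4*sqrt(3)*x^2/3 - 32*x/3 - 16/3 + 125*sqrt(3)/9


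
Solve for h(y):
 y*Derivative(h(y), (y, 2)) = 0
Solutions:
 h(y) = C1 + C2*y


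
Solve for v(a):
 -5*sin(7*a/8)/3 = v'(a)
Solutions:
 v(a) = C1 + 40*cos(7*a/8)/21


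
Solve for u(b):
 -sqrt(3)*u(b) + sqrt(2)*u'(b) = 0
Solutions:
 u(b) = C1*exp(sqrt(6)*b/2)


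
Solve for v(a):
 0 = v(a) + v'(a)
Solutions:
 v(a) = C1*exp(-a)


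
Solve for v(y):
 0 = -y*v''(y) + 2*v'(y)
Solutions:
 v(y) = C1 + C2*y^3


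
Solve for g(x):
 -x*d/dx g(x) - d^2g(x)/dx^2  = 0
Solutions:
 g(x) = C1 + C2*erf(sqrt(2)*x/2)


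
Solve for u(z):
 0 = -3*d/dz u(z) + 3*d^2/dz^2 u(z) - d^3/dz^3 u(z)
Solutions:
 u(z) = C1 + (C2*sin(sqrt(3)*z/2) + C3*cos(sqrt(3)*z/2))*exp(3*z/2)


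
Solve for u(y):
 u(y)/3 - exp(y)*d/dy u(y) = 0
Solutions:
 u(y) = C1*exp(-exp(-y)/3)


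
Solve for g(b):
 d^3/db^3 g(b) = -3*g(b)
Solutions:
 g(b) = C3*exp(-3^(1/3)*b) + (C1*sin(3^(5/6)*b/2) + C2*cos(3^(5/6)*b/2))*exp(3^(1/3)*b/2)


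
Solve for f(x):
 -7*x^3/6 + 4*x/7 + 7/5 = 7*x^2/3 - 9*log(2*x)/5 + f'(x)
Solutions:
 f(x) = C1 - 7*x^4/24 - 7*x^3/9 + 2*x^2/7 + 9*x*log(x)/5 - 2*x/5 + 9*x*log(2)/5


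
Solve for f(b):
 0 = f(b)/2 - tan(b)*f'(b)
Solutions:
 f(b) = C1*sqrt(sin(b))


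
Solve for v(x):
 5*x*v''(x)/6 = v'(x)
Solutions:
 v(x) = C1 + C2*x^(11/5)


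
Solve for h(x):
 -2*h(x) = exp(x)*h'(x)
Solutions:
 h(x) = C1*exp(2*exp(-x))


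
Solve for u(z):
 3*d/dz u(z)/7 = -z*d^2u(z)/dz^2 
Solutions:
 u(z) = C1 + C2*z^(4/7)


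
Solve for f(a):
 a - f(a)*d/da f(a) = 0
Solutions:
 f(a) = -sqrt(C1 + a^2)
 f(a) = sqrt(C1 + a^2)


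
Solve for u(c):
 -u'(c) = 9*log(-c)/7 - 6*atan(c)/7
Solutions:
 u(c) = C1 - 9*c*log(-c)/7 + 6*c*atan(c)/7 + 9*c/7 - 3*log(c^2 + 1)/7


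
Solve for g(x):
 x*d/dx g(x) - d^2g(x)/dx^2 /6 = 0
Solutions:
 g(x) = C1 + C2*erfi(sqrt(3)*x)


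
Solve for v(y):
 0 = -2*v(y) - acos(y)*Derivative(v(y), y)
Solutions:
 v(y) = C1*exp(-2*Integral(1/acos(y), y))


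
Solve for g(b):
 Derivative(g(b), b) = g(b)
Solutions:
 g(b) = C1*exp(b)


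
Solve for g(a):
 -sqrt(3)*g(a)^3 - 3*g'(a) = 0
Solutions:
 g(a) = -sqrt(6)*sqrt(-1/(C1 - sqrt(3)*a))/2
 g(a) = sqrt(6)*sqrt(-1/(C1 - sqrt(3)*a))/2


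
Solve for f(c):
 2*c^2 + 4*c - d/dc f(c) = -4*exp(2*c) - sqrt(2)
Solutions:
 f(c) = C1 + 2*c^3/3 + 2*c^2 + sqrt(2)*c + 2*exp(2*c)


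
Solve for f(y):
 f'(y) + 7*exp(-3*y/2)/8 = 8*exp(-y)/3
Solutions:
 f(y) = C1 - 8*exp(-y)/3 + 7*exp(-3*y/2)/12


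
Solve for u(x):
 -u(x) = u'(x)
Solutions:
 u(x) = C1*exp(-x)


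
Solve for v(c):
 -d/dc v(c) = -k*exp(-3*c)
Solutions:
 v(c) = C1 - k*exp(-3*c)/3


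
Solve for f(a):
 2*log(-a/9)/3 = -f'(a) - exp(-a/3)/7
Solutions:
 f(a) = C1 - 2*a*log(-a)/3 + 2*a*(1 + 2*log(3))/3 + 3*exp(-a/3)/7


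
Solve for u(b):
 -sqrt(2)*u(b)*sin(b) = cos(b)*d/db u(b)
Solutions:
 u(b) = C1*cos(b)^(sqrt(2))


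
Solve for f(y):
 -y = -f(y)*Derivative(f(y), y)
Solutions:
 f(y) = -sqrt(C1 + y^2)
 f(y) = sqrt(C1 + y^2)


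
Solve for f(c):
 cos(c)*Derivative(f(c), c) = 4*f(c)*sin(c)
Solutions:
 f(c) = C1/cos(c)^4


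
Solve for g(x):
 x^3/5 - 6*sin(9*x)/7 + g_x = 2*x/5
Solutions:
 g(x) = C1 - x^4/20 + x^2/5 - 2*cos(9*x)/21


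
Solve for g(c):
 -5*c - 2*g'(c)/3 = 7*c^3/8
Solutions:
 g(c) = C1 - 21*c^4/64 - 15*c^2/4


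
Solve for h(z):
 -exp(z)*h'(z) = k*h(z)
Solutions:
 h(z) = C1*exp(k*exp(-z))


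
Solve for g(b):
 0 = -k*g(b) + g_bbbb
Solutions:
 g(b) = C1*exp(-b*k^(1/4)) + C2*exp(b*k^(1/4)) + C3*exp(-I*b*k^(1/4)) + C4*exp(I*b*k^(1/4))


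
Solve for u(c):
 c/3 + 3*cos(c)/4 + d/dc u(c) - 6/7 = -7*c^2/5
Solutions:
 u(c) = C1 - 7*c^3/15 - c^2/6 + 6*c/7 - 3*sin(c)/4


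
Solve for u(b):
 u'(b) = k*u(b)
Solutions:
 u(b) = C1*exp(b*k)


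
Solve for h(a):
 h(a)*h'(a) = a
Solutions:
 h(a) = -sqrt(C1 + a^2)
 h(a) = sqrt(C1 + a^2)


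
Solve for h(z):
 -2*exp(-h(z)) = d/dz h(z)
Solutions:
 h(z) = log(C1 - 2*z)


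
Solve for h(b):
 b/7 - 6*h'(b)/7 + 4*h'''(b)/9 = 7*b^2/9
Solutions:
 h(b) = C1 + C2*exp(-3*sqrt(42)*b/14) + C3*exp(3*sqrt(42)*b/14) - 49*b^3/162 + b^2/12 - 686*b/729


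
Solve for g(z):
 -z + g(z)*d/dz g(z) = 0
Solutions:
 g(z) = -sqrt(C1 + z^2)
 g(z) = sqrt(C1 + z^2)


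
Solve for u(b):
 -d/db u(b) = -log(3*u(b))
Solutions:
 -Integral(1/(log(_y) + log(3)), (_y, u(b))) = C1 - b


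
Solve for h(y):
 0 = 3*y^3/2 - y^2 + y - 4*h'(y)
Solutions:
 h(y) = C1 + 3*y^4/32 - y^3/12 + y^2/8


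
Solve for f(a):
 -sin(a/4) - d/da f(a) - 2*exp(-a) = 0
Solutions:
 f(a) = C1 + 4*cos(a/4) + 2*exp(-a)


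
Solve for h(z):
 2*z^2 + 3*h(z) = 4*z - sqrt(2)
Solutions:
 h(z) = -2*z^2/3 + 4*z/3 - sqrt(2)/3


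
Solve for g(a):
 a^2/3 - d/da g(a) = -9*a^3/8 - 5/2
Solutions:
 g(a) = C1 + 9*a^4/32 + a^3/9 + 5*a/2


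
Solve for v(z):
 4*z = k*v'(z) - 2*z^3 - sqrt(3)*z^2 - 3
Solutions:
 v(z) = C1 + z^4/(2*k) + sqrt(3)*z^3/(3*k) + 2*z^2/k + 3*z/k


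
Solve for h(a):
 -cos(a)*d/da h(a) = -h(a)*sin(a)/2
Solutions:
 h(a) = C1/sqrt(cos(a))


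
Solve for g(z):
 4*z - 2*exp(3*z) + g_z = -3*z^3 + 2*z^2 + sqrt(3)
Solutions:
 g(z) = C1 - 3*z^4/4 + 2*z^3/3 - 2*z^2 + sqrt(3)*z + 2*exp(3*z)/3


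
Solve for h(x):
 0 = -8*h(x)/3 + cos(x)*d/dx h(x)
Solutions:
 h(x) = C1*(sin(x) + 1)^(4/3)/(sin(x) - 1)^(4/3)


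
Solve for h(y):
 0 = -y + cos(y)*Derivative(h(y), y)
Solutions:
 h(y) = C1 + Integral(y/cos(y), y)


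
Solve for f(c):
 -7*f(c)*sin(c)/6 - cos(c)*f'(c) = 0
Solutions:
 f(c) = C1*cos(c)^(7/6)


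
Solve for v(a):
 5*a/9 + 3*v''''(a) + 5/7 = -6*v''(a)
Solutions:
 v(a) = C1 + C2*a + C3*sin(sqrt(2)*a) + C4*cos(sqrt(2)*a) - 5*a^3/324 - 5*a^2/84


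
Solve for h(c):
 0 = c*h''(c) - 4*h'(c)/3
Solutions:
 h(c) = C1 + C2*c^(7/3)


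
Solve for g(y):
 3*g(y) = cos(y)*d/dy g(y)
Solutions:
 g(y) = C1*(sin(y) + 1)^(3/2)/(sin(y) - 1)^(3/2)


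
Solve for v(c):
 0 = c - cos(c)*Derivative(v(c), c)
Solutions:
 v(c) = C1 + Integral(c/cos(c), c)


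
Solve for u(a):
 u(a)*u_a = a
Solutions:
 u(a) = -sqrt(C1 + a^2)
 u(a) = sqrt(C1 + a^2)


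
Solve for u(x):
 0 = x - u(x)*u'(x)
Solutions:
 u(x) = -sqrt(C1 + x^2)
 u(x) = sqrt(C1 + x^2)


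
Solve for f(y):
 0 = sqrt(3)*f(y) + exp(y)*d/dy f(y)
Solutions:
 f(y) = C1*exp(sqrt(3)*exp(-y))


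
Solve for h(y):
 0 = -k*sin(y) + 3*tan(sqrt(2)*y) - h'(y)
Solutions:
 h(y) = C1 + k*cos(y) - 3*sqrt(2)*log(cos(sqrt(2)*y))/2


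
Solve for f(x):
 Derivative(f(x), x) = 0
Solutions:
 f(x) = C1


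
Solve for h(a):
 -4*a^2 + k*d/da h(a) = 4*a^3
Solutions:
 h(a) = C1 + a^4/k + 4*a^3/(3*k)


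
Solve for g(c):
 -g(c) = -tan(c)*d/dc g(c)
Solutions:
 g(c) = C1*sin(c)


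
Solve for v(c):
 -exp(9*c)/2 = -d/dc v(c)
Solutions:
 v(c) = C1 + exp(9*c)/18


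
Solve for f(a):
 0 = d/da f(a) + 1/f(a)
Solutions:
 f(a) = -sqrt(C1 - 2*a)
 f(a) = sqrt(C1 - 2*a)


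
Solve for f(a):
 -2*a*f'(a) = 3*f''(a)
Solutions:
 f(a) = C1 + C2*erf(sqrt(3)*a/3)


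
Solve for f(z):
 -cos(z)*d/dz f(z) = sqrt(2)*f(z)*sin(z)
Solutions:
 f(z) = C1*cos(z)^(sqrt(2))


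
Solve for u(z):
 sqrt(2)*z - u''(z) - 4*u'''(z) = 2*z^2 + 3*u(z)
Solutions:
 u(z) = C3*exp(-z) - 2*z^2/3 + sqrt(2)*z/3 + (C1*sin(sqrt(39)*z/8) + C2*cos(sqrt(39)*z/8))*exp(3*z/8) + 4/9


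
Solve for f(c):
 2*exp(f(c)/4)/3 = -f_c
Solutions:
 f(c) = 4*log(1/(C1 + 2*c)) + 4*log(12)


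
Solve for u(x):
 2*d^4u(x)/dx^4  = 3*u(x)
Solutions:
 u(x) = C1*exp(-2^(3/4)*3^(1/4)*x/2) + C2*exp(2^(3/4)*3^(1/4)*x/2) + C3*sin(2^(3/4)*3^(1/4)*x/2) + C4*cos(2^(3/4)*3^(1/4)*x/2)


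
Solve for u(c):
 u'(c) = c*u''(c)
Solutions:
 u(c) = C1 + C2*c^2


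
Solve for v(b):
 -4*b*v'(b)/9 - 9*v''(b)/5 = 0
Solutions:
 v(b) = C1 + C2*erf(sqrt(10)*b/9)


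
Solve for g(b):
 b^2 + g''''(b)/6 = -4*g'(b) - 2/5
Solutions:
 g(b) = C1 + C4*exp(-2*3^(1/3)*b) - b^3/12 - b/10 + (C2*sin(3^(5/6)*b) + C3*cos(3^(5/6)*b))*exp(3^(1/3)*b)


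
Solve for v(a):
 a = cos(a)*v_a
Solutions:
 v(a) = C1 + Integral(a/cos(a), a)


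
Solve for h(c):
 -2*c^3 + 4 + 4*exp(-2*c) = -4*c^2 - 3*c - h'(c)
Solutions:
 h(c) = C1 + c^4/2 - 4*c^3/3 - 3*c^2/2 - 4*c + 2*exp(-2*c)


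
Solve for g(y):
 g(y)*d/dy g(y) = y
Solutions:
 g(y) = -sqrt(C1 + y^2)
 g(y) = sqrt(C1 + y^2)


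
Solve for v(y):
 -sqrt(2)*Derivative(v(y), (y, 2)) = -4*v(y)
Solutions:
 v(y) = C1*exp(-2^(3/4)*y) + C2*exp(2^(3/4)*y)


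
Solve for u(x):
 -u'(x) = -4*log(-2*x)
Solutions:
 u(x) = C1 + 4*x*log(-x) + 4*x*(-1 + log(2))


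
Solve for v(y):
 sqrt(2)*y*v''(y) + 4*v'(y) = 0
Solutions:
 v(y) = C1 + C2*y^(1 - 2*sqrt(2))


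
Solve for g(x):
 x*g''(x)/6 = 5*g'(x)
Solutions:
 g(x) = C1 + C2*x^31


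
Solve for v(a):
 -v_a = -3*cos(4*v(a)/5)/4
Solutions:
 -3*a/4 - 5*log(sin(4*v(a)/5) - 1)/8 + 5*log(sin(4*v(a)/5) + 1)/8 = C1


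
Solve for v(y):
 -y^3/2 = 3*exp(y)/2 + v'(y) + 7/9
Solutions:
 v(y) = C1 - y^4/8 - 7*y/9 - 3*exp(y)/2


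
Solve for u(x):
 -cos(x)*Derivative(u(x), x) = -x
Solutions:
 u(x) = C1 + Integral(x/cos(x), x)


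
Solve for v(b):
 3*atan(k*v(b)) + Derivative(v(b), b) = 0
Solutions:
 Integral(1/atan(_y*k), (_y, v(b))) = C1 - 3*b


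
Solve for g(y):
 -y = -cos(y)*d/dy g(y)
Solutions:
 g(y) = C1 + Integral(y/cos(y), y)


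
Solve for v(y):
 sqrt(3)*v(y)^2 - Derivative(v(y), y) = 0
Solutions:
 v(y) = -1/(C1 + sqrt(3)*y)


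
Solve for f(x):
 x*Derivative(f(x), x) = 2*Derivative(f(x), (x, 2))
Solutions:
 f(x) = C1 + C2*erfi(x/2)


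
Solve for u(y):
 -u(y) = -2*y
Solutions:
 u(y) = 2*y


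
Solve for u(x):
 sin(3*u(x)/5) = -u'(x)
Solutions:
 x + 5*log(cos(3*u(x)/5) - 1)/6 - 5*log(cos(3*u(x)/5) + 1)/6 = C1


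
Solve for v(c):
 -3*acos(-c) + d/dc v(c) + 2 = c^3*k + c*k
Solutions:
 v(c) = C1 + c^4*k/4 + c^2*k/2 + 3*c*acos(-c) - 2*c + 3*sqrt(1 - c^2)


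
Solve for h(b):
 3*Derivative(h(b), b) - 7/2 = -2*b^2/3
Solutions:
 h(b) = C1 - 2*b^3/27 + 7*b/6


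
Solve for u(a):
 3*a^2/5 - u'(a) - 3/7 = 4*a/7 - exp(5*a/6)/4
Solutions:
 u(a) = C1 + a^3/5 - 2*a^2/7 - 3*a/7 + 3*exp(5*a/6)/10


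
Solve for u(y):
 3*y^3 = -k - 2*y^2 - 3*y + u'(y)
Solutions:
 u(y) = C1 + k*y + 3*y^4/4 + 2*y^3/3 + 3*y^2/2


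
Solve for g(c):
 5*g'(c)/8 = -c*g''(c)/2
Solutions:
 g(c) = C1 + C2/c^(1/4)


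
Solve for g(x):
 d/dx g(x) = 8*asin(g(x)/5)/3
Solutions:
 Integral(1/asin(_y/5), (_y, g(x))) = C1 + 8*x/3


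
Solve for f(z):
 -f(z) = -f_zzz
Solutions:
 f(z) = C3*exp(z) + (C1*sin(sqrt(3)*z/2) + C2*cos(sqrt(3)*z/2))*exp(-z/2)


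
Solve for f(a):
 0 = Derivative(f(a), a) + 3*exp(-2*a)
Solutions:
 f(a) = C1 + 3*exp(-2*a)/2


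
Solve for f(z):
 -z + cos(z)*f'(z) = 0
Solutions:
 f(z) = C1 + Integral(z/cos(z), z)


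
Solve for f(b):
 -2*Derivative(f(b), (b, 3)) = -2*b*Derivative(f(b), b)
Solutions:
 f(b) = C1 + Integral(C2*airyai(b) + C3*airybi(b), b)


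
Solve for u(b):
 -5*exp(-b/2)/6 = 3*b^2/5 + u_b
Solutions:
 u(b) = C1 - b^3/5 + 5*exp(-b/2)/3


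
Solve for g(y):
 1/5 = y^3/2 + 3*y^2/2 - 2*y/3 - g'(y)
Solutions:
 g(y) = C1 + y^4/8 + y^3/2 - y^2/3 - y/5


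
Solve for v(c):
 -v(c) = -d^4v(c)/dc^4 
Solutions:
 v(c) = C1*exp(-c) + C2*exp(c) + C3*sin(c) + C4*cos(c)


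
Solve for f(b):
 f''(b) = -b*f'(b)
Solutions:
 f(b) = C1 + C2*erf(sqrt(2)*b/2)


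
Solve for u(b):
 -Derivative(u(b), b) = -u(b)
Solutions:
 u(b) = C1*exp(b)


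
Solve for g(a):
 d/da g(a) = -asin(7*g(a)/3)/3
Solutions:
 Integral(1/asin(7*_y/3), (_y, g(a))) = C1 - a/3


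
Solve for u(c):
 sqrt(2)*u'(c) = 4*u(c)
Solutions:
 u(c) = C1*exp(2*sqrt(2)*c)


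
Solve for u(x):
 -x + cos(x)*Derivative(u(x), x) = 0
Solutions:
 u(x) = C1 + Integral(x/cos(x), x)


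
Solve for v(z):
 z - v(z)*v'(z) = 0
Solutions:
 v(z) = -sqrt(C1 + z^2)
 v(z) = sqrt(C1 + z^2)


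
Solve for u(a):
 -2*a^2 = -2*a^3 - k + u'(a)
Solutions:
 u(a) = C1 + a^4/2 - 2*a^3/3 + a*k


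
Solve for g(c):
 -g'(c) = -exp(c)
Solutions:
 g(c) = C1 + exp(c)


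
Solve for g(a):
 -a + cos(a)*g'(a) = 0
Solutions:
 g(a) = C1 + Integral(a/cos(a), a)


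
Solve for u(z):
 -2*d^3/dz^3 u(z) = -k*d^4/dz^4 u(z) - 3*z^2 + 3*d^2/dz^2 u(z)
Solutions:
 u(z) = C1 + C2*z + C3*exp(z*(1 - sqrt(3*k + 1))/k) + C4*exp(z*(sqrt(3*k + 1) + 1)/k) + z^4/12 - 2*z^3/9 + z^2*(3*k + 4)/9


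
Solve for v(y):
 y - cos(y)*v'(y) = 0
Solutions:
 v(y) = C1 + Integral(y/cos(y), y)


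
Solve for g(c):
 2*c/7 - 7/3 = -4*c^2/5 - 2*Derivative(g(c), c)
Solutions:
 g(c) = C1 - 2*c^3/15 - c^2/14 + 7*c/6


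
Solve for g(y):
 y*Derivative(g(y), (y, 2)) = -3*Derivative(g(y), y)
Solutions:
 g(y) = C1 + C2/y^2


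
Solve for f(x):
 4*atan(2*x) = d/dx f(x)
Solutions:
 f(x) = C1 + 4*x*atan(2*x) - log(4*x^2 + 1)


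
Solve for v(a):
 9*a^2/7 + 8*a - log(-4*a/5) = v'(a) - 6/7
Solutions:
 v(a) = C1 + 3*a^3/7 + 4*a^2 - a*log(-a) + a*(-2*log(2) + log(5) + 13/7)


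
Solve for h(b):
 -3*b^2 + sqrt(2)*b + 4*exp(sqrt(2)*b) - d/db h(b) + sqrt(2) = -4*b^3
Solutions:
 h(b) = C1 + b^4 - b^3 + sqrt(2)*b^2/2 + sqrt(2)*b + 2*sqrt(2)*exp(sqrt(2)*b)


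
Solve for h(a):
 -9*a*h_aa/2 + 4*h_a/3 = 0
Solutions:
 h(a) = C1 + C2*a^(35/27)


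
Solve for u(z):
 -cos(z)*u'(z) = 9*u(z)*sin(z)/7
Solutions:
 u(z) = C1*cos(z)^(9/7)


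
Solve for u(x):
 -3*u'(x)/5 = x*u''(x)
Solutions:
 u(x) = C1 + C2*x^(2/5)


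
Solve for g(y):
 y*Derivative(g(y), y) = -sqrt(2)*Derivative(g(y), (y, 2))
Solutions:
 g(y) = C1 + C2*erf(2^(1/4)*y/2)


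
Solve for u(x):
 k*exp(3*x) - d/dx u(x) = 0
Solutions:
 u(x) = C1 + k*exp(3*x)/3


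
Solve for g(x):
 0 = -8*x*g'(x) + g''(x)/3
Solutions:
 g(x) = C1 + C2*erfi(2*sqrt(3)*x)


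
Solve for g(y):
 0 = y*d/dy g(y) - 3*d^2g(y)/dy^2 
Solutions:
 g(y) = C1 + C2*erfi(sqrt(6)*y/6)


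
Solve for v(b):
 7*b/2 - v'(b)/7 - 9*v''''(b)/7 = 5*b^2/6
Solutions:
 v(b) = C1 + C4*exp(-3^(1/3)*b/3) - 35*b^3/18 + 49*b^2/4 + (C2*sin(3^(5/6)*b/6) + C3*cos(3^(5/6)*b/6))*exp(3^(1/3)*b/6)


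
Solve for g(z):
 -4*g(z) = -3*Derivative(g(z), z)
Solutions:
 g(z) = C1*exp(4*z/3)


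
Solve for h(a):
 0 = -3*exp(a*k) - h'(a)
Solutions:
 h(a) = C1 - 3*exp(a*k)/k


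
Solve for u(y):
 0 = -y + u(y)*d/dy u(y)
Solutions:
 u(y) = -sqrt(C1 + y^2)
 u(y) = sqrt(C1 + y^2)


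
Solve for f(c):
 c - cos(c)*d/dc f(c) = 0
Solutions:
 f(c) = C1 + Integral(c/cos(c), c)


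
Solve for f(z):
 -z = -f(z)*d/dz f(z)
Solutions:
 f(z) = -sqrt(C1 + z^2)
 f(z) = sqrt(C1 + z^2)


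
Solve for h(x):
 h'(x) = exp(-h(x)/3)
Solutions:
 h(x) = 3*log(C1 + x/3)


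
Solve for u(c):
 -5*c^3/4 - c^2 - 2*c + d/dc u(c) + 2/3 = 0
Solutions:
 u(c) = C1 + 5*c^4/16 + c^3/3 + c^2 - 2*c/3


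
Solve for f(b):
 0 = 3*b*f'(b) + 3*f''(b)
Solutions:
 f(b) = C1 + C2*erf(sqrt(2)*b/2)


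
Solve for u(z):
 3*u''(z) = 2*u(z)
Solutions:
 u(z) = C1*exp(-sqrt(6)*z/3) + C2*exp(sqrt(6)*z/3)


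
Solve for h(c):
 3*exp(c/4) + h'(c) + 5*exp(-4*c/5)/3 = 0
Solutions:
 h(c) = C1 - 12*exp(c/4) + 25*exp(-4*c/5)/12


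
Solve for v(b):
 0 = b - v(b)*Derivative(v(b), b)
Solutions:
 v(b) = -sqrt(C1 + b^2)
 v(b) = sqrt(C1 + b^2)


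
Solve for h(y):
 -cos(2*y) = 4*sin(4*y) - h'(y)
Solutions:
 h(y) = C1 + sin(2*y)/2 - cos(4*y)


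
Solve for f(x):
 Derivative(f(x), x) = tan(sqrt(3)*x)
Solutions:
 f(x) = C1 - sqrt(3)*log(cos(sqrt(3)*x))/3


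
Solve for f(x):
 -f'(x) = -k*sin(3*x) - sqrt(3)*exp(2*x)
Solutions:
 f(x) = C1 - k*cos(3*x)/3 + sqrt(3)*exp(2*x)/2


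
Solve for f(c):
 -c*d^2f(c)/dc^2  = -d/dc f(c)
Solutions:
 f(c) = C1 + C2*c^2


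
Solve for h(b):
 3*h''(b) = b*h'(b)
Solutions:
 h(b) = C1 + C2*erfi(sqrt(6)*b/6)


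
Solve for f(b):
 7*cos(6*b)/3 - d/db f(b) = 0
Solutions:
 f(b) = C1 + 7*sin(6*b)/18


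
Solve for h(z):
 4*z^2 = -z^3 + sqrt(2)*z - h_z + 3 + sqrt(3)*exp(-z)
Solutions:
 h(z) = C1 - z^4/4 - 4*z^3/3 + sqrt(2)*z^2/2 + 3*z - sqrt(3)*exp(-z)


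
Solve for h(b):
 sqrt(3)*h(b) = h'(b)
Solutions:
 h(b) = C1*exp(sqrt(3)*b)


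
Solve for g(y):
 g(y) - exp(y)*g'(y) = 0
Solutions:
 g(y) = C1*exp(-exp(-y))


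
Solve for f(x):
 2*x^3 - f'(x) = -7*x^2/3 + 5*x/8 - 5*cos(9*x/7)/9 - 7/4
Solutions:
 f(x) = C1 + x^4/2 + 7*x^3/9 - 5*x^2/16 + 7*x/4 + 35*sin(9*x/7)/81


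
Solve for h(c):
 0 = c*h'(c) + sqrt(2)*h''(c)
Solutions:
 h(c) = C1 + C2*erf(2^(1/4)*c/2)


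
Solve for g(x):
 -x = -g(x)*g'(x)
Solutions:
 g(x) = -sqrt(C1 + x^2)
 g(x) = sqrt(C1 + x^2)


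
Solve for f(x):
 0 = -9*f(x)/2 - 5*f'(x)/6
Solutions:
 f(x) = C1*exp(-27*x/5)


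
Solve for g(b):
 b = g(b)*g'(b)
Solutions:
 g(b) = -sqrt(C1 + b^2)
 g(b) = sqrt(C1 + b^2)


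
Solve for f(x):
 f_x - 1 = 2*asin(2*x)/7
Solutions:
 f(x) = C1 + 2*x*asin(2*x)/7 + x + sqrt(1 - 4*x^2)/7


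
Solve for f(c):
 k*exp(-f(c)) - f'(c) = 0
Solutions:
 f(c) = log(C1 + c*k)


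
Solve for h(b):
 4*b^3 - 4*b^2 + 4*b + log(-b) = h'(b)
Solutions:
 h(b) = C1 + b^4 - 4*b^3/3 + 2*b^2 + b*log(-b) - b


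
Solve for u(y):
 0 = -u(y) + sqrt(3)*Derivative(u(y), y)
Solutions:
 u(y) = C1*exp(sqrt(3)*y/3)


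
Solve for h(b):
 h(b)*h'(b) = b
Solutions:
 h(b) = -sqrt(C1 + b^2)
 h(b) = sqrt(C1 + b^2)


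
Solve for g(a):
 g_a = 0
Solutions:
 g(a) = C1


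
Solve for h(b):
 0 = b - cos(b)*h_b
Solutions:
 h(b) = C1 + Integral(b/cos(b), b)


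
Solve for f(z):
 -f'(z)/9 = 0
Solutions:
 f(z) = C1


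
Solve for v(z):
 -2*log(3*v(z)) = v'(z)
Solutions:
 Integral(1/(log(_y) + log(3)), (_y, v(z)))/2 = C1 - z


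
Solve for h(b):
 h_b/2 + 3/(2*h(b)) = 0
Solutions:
 h(b) = -sqrt(C1 - 6*b)
 h(b) = sqrt(C1 - 6*b)


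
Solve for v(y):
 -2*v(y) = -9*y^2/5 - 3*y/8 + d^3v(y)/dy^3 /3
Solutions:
 v(y) = C3*exp(-6^(1/3)*y) + 9*y^2/10 + 3*y/16 + (C1*sin(2^(1/3)*3^(5/6)*y/2) + C2*cos(2^(1/3)*3^(5/6)*y/2))*exp(6^(1/3)*y/2)


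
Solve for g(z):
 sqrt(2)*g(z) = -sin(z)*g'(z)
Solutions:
 g(z) = C1*(cos(z) + 1)^(sqrt(2)/2)/(cos(z) - 1)^(sqrt(2)/2)


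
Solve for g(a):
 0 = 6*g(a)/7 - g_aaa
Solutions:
 g(a) = C3*exp(6^(1/3)*7^(2/3)*a/7) + (C1*sin(2^(1/3)*3^(5/6)*7^(2/3)*a/14) + C2*cos(2^(1/3)*3^(5/6)*7^(2/3)*a/14))*exp(-6^(1/3)*7^(2/3)*a/14)


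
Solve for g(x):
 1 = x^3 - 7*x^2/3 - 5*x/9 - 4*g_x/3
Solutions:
 g(x) = C1 + 3*x^4/16 - 7*x^3/12 - 5*x^2/24 - 3*x/4


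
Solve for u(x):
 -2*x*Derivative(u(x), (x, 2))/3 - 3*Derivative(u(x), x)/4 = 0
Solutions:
 u(x) = C1 + C2/x^(1/8)


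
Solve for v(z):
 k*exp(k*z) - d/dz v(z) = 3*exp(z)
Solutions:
 v(z) = C1 - 3*exp(z) + exp(k*z)


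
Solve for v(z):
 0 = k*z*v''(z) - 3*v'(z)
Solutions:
 v(z) = C1 + z^(((re(k) + 3)*re(k) + im(k)^2)/(re(k)^2 + im(k)^2))*(C2*sin(3*log(z)*Abs(im(k))/(re(k)^2 + im(k)^2)) + C3*cos(3*log(z)*im(k)/(re(k)^2 + im(k)^2)))


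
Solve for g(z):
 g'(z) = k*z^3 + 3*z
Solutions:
 g(z) = C1 + k*z^4/4 + 3*z^2/2


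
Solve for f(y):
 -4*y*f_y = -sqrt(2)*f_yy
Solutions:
 f(y) = C1 + C2*erfi(2^(1/4)*y)


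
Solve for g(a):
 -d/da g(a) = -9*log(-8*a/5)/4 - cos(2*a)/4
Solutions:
 g(a) = C1 + 9*a*log(-a)/4 - 3*a*log(5) - 9*a/4 + 3*a*log(10)/4 + 6*a*log(2) + sin(2*a)/8


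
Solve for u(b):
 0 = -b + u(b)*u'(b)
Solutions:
 u(b) = -sqrt(C1 + b^2)
 u(b) = sqrt(C1 + b^2)


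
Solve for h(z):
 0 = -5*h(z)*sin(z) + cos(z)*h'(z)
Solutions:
 h(z) = C1/cos(z)^5


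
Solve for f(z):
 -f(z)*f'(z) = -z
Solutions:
 f(z) = -sqrt(C1 + z^2)
 f(z) = sqrt(C1 + z^2)


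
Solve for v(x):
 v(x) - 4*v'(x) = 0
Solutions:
 v(x) = C1*exp(x/4)


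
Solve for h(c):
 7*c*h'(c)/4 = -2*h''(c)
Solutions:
 h(c) = C1 + C2*erf(sqrt(7)*c/4)


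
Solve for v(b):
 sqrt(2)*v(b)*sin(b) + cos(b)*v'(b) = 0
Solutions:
 v(b) = C1*cos(b)^(sqrt(2))


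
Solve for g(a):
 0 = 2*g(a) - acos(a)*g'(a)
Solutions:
 g(a) = C1*exp(2*Integral(1/acos(a), a))


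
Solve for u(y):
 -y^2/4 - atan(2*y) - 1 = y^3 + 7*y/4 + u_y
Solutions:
 u(y) = C1 - y^4/4 - y^3/12 - 7*y^2/8 - y*atan(2*y) - y + log(4*y^2 + 1)/4


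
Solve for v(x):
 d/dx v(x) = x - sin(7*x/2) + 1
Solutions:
 v(x) = C1 + x^2/2 + x + 2*cos(7*x/2)/7


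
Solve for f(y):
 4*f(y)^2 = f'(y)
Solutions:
 f(y) = -1/(C1 + 4*y)


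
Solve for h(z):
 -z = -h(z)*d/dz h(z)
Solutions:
 h(z) = -sqrt(C1 + z^2)
 h(z) = sqrt(C1 + z^2)


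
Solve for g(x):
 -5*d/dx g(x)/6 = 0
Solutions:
 g(x) = C1


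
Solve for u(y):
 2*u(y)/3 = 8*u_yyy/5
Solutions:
 u(y) = C3*exp(90^(1/3)*y/6) + (C1*sin(10^(1/3)*3^(1/6)*y/4) + C2*cos(10^(1/3)*3^(1/6)*y/4))*exp(-90^(1/3)*y/12)


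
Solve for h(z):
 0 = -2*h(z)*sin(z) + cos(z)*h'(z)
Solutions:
 h(z) = C1/cos(z)^2


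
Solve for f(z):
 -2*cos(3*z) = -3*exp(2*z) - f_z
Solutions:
 f(z) = C1 - 3*exp(2*z)/2 + 2*sin(3*z)/3


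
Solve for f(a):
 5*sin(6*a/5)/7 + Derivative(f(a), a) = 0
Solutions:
 f(a) = C1 + 25*cos(6*a/5)/42


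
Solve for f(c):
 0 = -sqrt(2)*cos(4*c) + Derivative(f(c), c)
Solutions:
 f(c) = C1 + sqrt(2)*sin(4*c)/4


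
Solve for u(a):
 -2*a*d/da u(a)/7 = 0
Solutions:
 u(a) = C1


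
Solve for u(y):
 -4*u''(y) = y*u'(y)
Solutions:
 u(y) = C1 + C2*erf(sqrt(2)*y/4)


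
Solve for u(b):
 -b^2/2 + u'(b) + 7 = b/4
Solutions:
 u(b) = C1 + b^3/6 + b^2/8 - 7*b


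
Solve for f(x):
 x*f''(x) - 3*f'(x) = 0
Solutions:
 f(x) = C1 + C2*x^4


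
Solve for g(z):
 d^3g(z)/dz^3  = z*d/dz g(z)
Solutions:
 g(z) = C1 + Integral(C2*airyai(z) + C3*airybi(z), z)


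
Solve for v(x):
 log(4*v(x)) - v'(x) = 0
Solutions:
 -Integral(1/(log(_y) + 2*log(2)), (_y, v(x))) = C1 - x


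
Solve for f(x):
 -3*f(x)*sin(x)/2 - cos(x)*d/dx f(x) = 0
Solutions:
 f(x) = C1*cos(x)^(3/2)


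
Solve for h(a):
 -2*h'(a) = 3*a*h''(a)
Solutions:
 h(a) = C1 + C2*a^(1/3)


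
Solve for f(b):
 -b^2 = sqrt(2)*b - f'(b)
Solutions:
 f(b) = C1 + b^3/3 + sqrt(2)*b^2/2


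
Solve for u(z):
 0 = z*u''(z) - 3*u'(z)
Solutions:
 u(z) = C1 + C2*z^4


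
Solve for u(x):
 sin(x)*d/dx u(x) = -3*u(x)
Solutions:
 u(x) = C1*(cos(x) + 1)^(3/2)/(cos(x) - 1)^(3/2)


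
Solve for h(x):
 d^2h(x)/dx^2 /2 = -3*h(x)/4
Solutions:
 h(x) = C1*sin(sqrt(6)*x/2) + C2*cos(sqrt(6)*x/2)


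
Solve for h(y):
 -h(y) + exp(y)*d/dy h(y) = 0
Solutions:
 h(y) = C1*exp(-exp(-y))


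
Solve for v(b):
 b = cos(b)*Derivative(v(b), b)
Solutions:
 v(b) = C1 + Integral(b/cos(b), b)


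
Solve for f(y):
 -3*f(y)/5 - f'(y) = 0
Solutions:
 f(y) = C1*exp(-3*y/5)


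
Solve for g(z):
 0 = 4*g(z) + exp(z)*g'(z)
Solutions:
 g(z) = C1*exp(4*exp(-z))


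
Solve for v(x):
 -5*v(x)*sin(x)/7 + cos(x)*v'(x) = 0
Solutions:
 v(x) = C1/cos(x)^(5/7)


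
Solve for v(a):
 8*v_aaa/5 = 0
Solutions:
 v(a) = C1 + C2*a + C3*a^2


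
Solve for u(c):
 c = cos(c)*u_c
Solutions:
 u(c) = C1 + Integral(c/cos(c), c)


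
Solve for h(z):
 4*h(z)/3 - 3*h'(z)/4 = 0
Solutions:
 h(z) = C1*exp(16*z/9)


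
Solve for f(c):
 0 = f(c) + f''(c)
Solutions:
 f(c) = C1*sin(c) + C2*cos(c)


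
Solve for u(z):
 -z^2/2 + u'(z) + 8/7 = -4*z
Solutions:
 u(z) = C1 + z^3/6 - 2*z^2 - 8*z/7


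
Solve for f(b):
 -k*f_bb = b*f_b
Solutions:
 f(b) = C1 + C2*sqrt(k)*erf(sqrt(2)*b*sqrt(1/k)/2)


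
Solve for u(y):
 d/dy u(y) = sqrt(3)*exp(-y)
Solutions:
 u(y) = C1 - sqrt(3)*exp(-y)


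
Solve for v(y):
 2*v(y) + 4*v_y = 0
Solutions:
 v(y) = C1*exp(-y/2)


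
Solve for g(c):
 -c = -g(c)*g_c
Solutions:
 g(c) = -sqrt(C1 + c^2)
 g(c) = sqrt(C1 + c^2)


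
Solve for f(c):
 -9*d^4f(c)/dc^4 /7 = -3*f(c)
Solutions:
 f(c) = C1*exp(-3^(3/4)*7^(1/4)*c/3) + C2*exp(3^(3/4)*7^(1/4)*c/3) + C3*sin(3^(3/4)*7^(1/4)*c/3) + C4*cos(3^(3/4)*7^(1/4)*c/3)


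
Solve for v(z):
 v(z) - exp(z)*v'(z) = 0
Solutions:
 v(z) = C1*exp(-exp(-z))


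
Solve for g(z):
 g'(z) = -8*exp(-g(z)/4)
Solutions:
 g(z) = 4*log(C1 - 2*z)


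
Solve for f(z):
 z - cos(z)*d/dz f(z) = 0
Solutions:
 f(z) = C1 + Integral(z/cos(z), z)


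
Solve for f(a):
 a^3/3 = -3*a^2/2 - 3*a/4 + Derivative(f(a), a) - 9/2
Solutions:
 f(a) = C1 + a^4/12 + a^3/2 + 3*a^2/8 + 9*a/2


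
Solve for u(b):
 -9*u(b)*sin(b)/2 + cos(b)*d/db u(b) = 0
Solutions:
 u(b) = C1/cos(b)^(9/2)


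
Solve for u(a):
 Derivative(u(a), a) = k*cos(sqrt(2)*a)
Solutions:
 u(a) = C1 + sqrt(2)*k*sin(sqrt(2)*a)/2


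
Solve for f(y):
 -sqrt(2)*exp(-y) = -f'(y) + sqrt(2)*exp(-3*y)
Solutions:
 f(y) = C1 - sqrt(2)*exp(-y) - sqrt(2)*exp(-3*y)/3


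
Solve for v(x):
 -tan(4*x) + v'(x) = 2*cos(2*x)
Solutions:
 v(x) = C1 - log(cos(4*x))/4 + sin(2*x)


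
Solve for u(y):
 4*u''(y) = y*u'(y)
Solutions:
 u(y) = C1 + C2*erfi(sqrt(2)*y/4)


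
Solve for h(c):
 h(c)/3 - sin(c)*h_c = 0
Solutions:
 h(c) = C1*(cos(c) - 1)^(1/6)/(cos(c) + 1)^(1/6)


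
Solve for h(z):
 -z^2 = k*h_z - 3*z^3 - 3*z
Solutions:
 h(z) = C1 + 3*z^4/(4*k) - z^3/(3*k) + 3*z^2/(2*k)


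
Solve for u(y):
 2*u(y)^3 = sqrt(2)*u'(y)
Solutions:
 u(y) = -sqrt(2)*sqrt(-1/(C1 + sqrt(2)*y))/2
 u(y) = sqrt(2)*sqrt(-1/(C1 + sqrt(2)*y))/2


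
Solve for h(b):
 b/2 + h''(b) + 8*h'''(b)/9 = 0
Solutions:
 h(b) = C1 + C2*b + C3*exp(-9*b/8) - b^3/12 + 2*b^2/9


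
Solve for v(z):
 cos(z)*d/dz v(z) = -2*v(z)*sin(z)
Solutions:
 v(z) = C1*cos(z)^2


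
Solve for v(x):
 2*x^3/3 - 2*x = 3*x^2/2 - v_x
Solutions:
 v(x) = C1 - x^4/6 + x^3/2 + x^2


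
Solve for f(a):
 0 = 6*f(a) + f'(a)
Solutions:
 f(a) = C1*exp(-6*a)


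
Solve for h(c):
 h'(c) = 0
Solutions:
 h(c) = C1


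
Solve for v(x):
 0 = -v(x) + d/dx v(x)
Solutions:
 v(x) = C1*exp(x)


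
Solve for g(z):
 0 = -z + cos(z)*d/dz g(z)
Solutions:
 g(z) = C1 + Integral(z/cos(z), z)


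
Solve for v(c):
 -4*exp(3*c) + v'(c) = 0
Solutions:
 v(c) = C1 + 4*exp(3*c)/3


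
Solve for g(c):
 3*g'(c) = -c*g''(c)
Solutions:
 g(c) = C1 + C2/c^2


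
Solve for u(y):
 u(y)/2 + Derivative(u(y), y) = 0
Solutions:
 u(y) = C1*exp(-y/2)


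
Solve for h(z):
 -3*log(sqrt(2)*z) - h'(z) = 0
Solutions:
 h(z) = C1 - 3*z*log(z) - 3*z*log(2)/2 + 3*z


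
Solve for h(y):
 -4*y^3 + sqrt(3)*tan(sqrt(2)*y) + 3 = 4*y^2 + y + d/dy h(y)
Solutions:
 h(y) = C1 - y^4 - 4*y^3/3 - y^2/2 + 3*y - sqrt(6)*log(cos(sqrt(2)*y))/2


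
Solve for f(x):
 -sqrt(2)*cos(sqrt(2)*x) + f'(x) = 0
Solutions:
 f(x) = C1 + sin(sqrt(2)*x)


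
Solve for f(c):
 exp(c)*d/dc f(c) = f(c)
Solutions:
 f(c) = C1*exp(-exp(-c))


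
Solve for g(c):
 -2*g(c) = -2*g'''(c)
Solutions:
 g(c) = C3*exp(c) + (C1*sin(sqrt(3)*c/2) + C2*cos(sqrt(3)*c/2))*exp(-c/2)


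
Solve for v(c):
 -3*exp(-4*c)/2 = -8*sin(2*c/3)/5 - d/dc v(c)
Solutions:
 v(c) = C1 + 12*cos(2*c/3)/5 - 3*exp(-4*c)/8


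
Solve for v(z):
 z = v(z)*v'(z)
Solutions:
 v(z) = -sqrt(C1 + z^2)
 v(z) = sqrt(C1 + z^2)


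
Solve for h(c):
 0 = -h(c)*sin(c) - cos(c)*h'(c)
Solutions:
 h(c) = C1*cos(c)


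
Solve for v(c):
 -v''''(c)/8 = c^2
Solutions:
 v(c) = C1 + C2*c + C3*c^2 + C4*c^3 - c^6/45


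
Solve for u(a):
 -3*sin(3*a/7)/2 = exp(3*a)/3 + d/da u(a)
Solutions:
 u(a) = C1 - exp(3*a)/9 + 7*cos(3*a/7)/2


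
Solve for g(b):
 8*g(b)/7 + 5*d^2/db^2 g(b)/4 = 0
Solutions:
 g(b) = C1*sin(4*sqrt(70)*b/35) + C2*cos(4*sqrt(70)*b/35)


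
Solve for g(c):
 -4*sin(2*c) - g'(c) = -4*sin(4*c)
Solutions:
 g(c) = C1 + 2*cos(2*c) - cos(4*c)


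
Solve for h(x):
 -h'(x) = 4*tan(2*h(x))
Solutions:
 h(x) = -asin(C1*exp(-8*x))/2 + pi/2
 h(x) = asin(C1*exp(-8*x))/2


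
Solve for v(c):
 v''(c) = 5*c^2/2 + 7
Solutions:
 v(c) = C1 + C2*c + 5*c^4/24 + 7*c^2/2


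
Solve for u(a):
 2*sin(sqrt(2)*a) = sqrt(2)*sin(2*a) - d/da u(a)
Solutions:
 u(a) = C1 - sqrt(2)*cos(2*a)/2 + sqrt(2)*cos(sqrt(2)*a)


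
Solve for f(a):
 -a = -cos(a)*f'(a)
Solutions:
 f(a) = C1 + Integral(a/cos(a), a)


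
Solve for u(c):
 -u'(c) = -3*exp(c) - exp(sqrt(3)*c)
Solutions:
 u(c) = C1 + 3*exp(c) + sqrt(3)*exp(sqrt(3)*c)/3


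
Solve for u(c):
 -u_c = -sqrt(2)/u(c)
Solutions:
 u(c) = -sqrt(C1 + 2*sqrt(2)*c)
 u(c) = sqrt(C1 + 2*sqrt(2)*c)


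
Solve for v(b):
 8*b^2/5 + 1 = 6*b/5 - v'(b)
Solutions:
 v(b) = C1 - 8*b^3/15 + 3*b^2/5 - b


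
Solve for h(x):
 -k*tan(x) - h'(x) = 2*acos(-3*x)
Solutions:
 h(x) = C1 + k*log(cos(x)) - 2*x*acos(-3*x) - 2*sqrt(1 - 9*x^2)/3


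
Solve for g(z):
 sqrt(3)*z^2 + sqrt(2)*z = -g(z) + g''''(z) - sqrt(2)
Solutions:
 g(z) = C1*exp(-z) + C2*exp(z) + C3*sin(z) + C4*cos(z) - sqrt(3)*z^2 - sqrt(2)*z - sqrt(2)


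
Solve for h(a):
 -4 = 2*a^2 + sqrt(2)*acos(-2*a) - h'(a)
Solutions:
 h(a) = C1 + 2*a^3/3 + 4*a + sqrt(2)*(a*acos(-2*a) + sqrt(1 - 4*a^2)/2)


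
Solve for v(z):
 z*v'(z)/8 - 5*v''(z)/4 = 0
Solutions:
 v(z) = C1 + C2*erfi(sqrt(5)*z/10)


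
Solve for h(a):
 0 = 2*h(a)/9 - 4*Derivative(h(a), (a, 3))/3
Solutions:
 h(a) = C3*exp(6^(2/3)*a/6) + (C1*sin(2^(2/3)*3^(1/6)*a/4) + C2*cos(2^(2/3)*3^(1/6)*a/4))*exp(-6^(2/3)*a/12)


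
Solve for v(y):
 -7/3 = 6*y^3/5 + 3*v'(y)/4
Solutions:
 v(y) = C1 - 2*y^4/5 - 28*y/9


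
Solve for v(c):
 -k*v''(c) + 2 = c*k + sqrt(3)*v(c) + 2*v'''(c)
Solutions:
 v(c) = C1*exp(-c*(k^2/(k^3 + sqrt(-k^6 + (k^3 + 54*sqrt(3))^2) + 54*sqrt(3))^(1/3) + k + (k^3 + sqrt(-k^6 + (k^3 + 54*sqrt(3))^2) + 54*sqrt(3))^(1/3))/6) + C2*exp(c*(-4*k^2/((-1 + sqrt(3)*I)*(k^3 + sqrt(-k^6 + (k^3 + 54*sqrt(3))^2) + 54*sqrt(3))^(1/3)) - 2*k + (k^3 + sqrt(-k^6 + (k^3 + 54*sqrt(3))^2) + 54*sqrt(3))^(1/3) - sqrt(3)*I*(k^3 + sqrt(-k^6 + (k^3 + 54*sqrt(3))^2) + 54*sqrt(3))^(1/3))/12) + C3*exp(c*(4*k^2/((1 + sqrt(3)*I)*(k^3 + sqrt(-k^6 + (k^3 + 54*sqrt(3))^2) + 54*sqrt(3))^(1/3)) - 2*k + (k^3 + sqrt(-k^6 + (k^3 + 54*sqrt(3))^2) + 54*sqrt(3))^(1/3) + sqrt(3)*I*(k^3 + sqrt(-k^6 + (k^3 + 54*sqrt(3))^2) + 54*sqrt(3))^(1/3))/12) - sqrt(3)*c*k/3 + 2*sqrt(3)/3


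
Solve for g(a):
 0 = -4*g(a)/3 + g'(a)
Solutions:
 g(a) = C1*exp(4*a/3)


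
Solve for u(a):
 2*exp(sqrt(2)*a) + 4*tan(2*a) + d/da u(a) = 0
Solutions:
 u(a) = C1 - sqrt(2)*exp(sqrt(2)*a) + 2*log(cos(2*a))


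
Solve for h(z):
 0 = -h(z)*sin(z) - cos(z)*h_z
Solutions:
 h(z) = C1*cos(z)


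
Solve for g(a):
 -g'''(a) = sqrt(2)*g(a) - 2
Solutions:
 g(a) = C3*exp(-2^(1/6)*a) + (C1*sin(2^(1/6)*sqrt(3)*a/2) + C2*cos(2^(1/6)*sqrt(3)*a/2))*exp(2^(1/6)*a/2) + sqrt(2)


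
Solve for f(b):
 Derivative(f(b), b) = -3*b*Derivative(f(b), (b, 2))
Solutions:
 f(b) = C1 + C2*b^(2/3)


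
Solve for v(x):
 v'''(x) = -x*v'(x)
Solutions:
 v(x) = C1 + Integral(C2*airyai(-x) + C3*airybi(-x), x)


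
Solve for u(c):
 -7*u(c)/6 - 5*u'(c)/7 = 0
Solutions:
 u(c) = C1*exp(-49*c/30)


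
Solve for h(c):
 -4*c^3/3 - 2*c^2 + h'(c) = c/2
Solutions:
 h(c) = C1 + c^4/3 + 2*c^3/3 + c^2/4


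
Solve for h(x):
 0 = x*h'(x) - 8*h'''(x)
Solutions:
 h(x) = C1 + Integral(C2*airyai(x/2) + C3*airybi(x/2), x)


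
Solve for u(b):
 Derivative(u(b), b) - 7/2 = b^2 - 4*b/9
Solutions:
 u(b) = C1 + b^3/3 - 2*b^2/9 + 7*b/2


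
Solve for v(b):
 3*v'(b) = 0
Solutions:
 v(b) = C1


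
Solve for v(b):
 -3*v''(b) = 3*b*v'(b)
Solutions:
 v(b) = C1 + C2*erf(sqrt(2)*b/2)


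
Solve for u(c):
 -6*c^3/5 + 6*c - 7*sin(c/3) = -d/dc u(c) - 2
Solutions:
 u(c) = C1 + 3*c^4/10 - 3*c^2 - 2*c - 21*cos(c/3)


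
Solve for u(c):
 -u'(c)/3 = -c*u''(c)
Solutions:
 u(c) = C1 + C2*c^(4/3)


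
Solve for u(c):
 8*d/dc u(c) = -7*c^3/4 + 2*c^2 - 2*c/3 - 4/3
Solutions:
 u(c) = C1 - 7*c^4/128 + c^3/12 - c^2/24 - c/6


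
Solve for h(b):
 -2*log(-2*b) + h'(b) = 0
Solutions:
 h(b) = C1 + 2*b*log(-b) + 2*b*(-1 + log(2))
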